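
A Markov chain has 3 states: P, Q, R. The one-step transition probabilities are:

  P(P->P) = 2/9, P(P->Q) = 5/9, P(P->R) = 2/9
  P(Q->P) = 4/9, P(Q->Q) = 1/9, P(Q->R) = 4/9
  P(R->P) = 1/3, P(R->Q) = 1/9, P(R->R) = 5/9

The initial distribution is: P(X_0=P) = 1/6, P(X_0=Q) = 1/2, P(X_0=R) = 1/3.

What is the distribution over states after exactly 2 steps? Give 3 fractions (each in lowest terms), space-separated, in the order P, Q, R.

Propagating the distribution step by step (d_{t+1} = d_t * P):
d_0 = (P=1/6, Q=1/2, R=1/3)
  d_1[P] = 1/6*2/9 + 1/2*4/9 + 1/3*1/3 = 10/27
  d_1[Q] = 1/6*5/9 + 1/2*1/9 + 1/3*1/9 = 5/27
  d_1[R] = 1/6*2/9 + 1/2*4/9 + 1/3*5/9 = 4/9
d_1 = (P=10/27, Q=5/27, R=4/9)
  d_2[P] = 10/27*2/9 + 5/27*4/9 + 4/9*1/3 = 76/243
  d_2[Q] = 10/27*5/9 + 5/27*1/9 + 4/9*1/9 = 67/243
  d_2[R] = 10/27*2/9 + 5/27*4/9 + 4/9*5/9 = 100/243
d_2 = (P=76/243, Q=67/243, R=100/243)

Answer: 76/243 67/243 100/243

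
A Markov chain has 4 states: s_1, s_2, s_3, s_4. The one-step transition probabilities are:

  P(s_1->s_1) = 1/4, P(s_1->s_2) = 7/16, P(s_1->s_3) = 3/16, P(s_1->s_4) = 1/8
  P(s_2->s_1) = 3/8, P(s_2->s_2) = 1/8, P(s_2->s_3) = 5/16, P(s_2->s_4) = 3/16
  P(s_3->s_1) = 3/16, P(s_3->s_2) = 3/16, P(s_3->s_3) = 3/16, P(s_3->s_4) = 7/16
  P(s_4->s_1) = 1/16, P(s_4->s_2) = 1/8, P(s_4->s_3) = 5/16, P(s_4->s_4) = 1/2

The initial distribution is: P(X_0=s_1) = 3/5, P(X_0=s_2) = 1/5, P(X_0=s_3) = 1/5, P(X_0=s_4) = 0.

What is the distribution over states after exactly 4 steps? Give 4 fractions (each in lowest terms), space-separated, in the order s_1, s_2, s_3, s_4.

Propagating the distribution step by step (d_{t+1} = d_t * P):
d_0 = (s_1=3/5, s_2=1/5, s_3=1/5, s_4=0)
  d_1[s_1] = 3/5*1/4 + 1/5*3/8 + 1/5*3/16 + 0*1/16 = 21/80
  d_1[s_2] = 3/5*7/16 + 1/5*1/8 + 1/5*3/16 + 0*1/8 = 13/40
  d_1[s_3] = 3/5*3/16 + 1/5*5/16 + 1/5*3/16 + 0*5/16 = 17/80
  d_1[s_4] = 3/5*1/8 + 1/5*3/16 + 1/5*7/16 + 0*1/2 = 1/5
d_1 = (s_1=21/80, s_2=13/40, s_3=17/80, s_4=1/5)
  d_2[s_1] = 21/80*1/4 + 13/40*3/8 + 17/80*3/16 + 1/5*1/16 = 307/1280
  d_2[s_2] = 21/80*7/16 + 13/40*1/8 + 17/80*3/16 + 1/5*1/8 = 141/640
  d_2[s_3] = 21/80*3/16 + 13/40*5/16 + 17/80*3/16 + 1/5*5/16 = 81/320
  d_2[s_4] = 21/80*1/8 + 13/40*3/16 + 17/80*7/16 + 1/5*1/2 = 367/1280
d_2 = (s_1=307/1280, s_2=141/640, s_3=81/320, s_4=367/1280)
  d_3[s_1] = 307/1280*1/4 + 141/640*3/8 + 81/320*3/16 + 367/1280*1/16 = 4259/20480
  d_3[s_2] = 307/1280*7/16 + 141/640*1/8 + 81/320*3/16 + 367/1280*1/8 = 4419/20480
  d_3[s_3] = 307/1280*3/16 + 141/640*5/16 + 81/320*3/16 + 367/1280*5/16 = 2569/10240
  d_3[s_4] = 307/1280*1/8 + 141/640*3/16 + 81/320*7/16 + 367/1280*1/2 = 833/2560
d_3 = (s_1=4259/20480, s_2=4419/20480, s_3=2569/10240, s_4=833/2560)
  d_4[s_1] = 4259/20480*1/4 + 4419/20480*3/8 + 2569/10240*3/16 + 833/2560*1/16 = 16407/81920
  d_4[s_2] = 4259/20480*7/16 + 4419/20480*1/8 + 2569/10240*3/16 + 833/2560*1/8 = 67393/327680
  d_4[s_3] = 4259/20480*3/16 + 4419/20480*5/16 + 2569/10240*3/16 + 833/2560*5/16 = 41803/163840
  d_4[s_4] = 4259/20480*1/8 + 4419/20480*3/16 + 2569/10240*7/16 + 833/2560*1/2 = 111053/327680
d_4 = (s_1=16407/81920, s_2=67393/327680, s_3=41803/163840, s_4=111053/327680)

Answer: 16407/81920 67393/327680 41803/163840 111053/327680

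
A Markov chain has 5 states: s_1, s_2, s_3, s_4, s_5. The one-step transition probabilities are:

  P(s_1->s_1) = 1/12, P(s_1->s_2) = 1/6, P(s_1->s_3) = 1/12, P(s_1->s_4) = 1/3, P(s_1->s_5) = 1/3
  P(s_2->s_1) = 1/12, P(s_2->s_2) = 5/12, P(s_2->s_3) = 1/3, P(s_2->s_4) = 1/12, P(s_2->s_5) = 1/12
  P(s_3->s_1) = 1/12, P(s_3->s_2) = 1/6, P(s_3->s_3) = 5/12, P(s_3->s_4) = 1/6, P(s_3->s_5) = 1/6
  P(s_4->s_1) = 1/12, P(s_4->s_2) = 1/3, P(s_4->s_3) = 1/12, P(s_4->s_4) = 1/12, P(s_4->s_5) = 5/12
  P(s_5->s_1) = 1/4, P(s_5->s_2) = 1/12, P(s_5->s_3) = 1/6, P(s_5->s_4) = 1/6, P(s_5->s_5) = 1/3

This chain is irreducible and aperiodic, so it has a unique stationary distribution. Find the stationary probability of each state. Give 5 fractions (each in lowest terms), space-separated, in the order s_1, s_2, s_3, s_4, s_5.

The stationary distribution satisfies pi = pi * P, i.e.:
  pi_s_1 = 1/12*pi_s_1 + 1/12*pi_s_2 + 1/12*pi_s_3 + 1/12*pi_s_4 + 1/4*pi_s_5
  pi_s_2 = 1/6*pi_s_1 + 5/12*pi_s_2 + 1/6*pi_s_3 + 1/3*pi_s_4 + 1/12*pi_s_5
  pi_s_3 = 1/12*pi_s_1 + 1/3*pi_s_2 + 5/12*pi_s_3 + 1/12*pi_s_4 + 1/6*pi_s_5
  pi_s_4 = 1/3*pi_s_1 + 1/12*pi_s_2 + 1/6*pi_s_3 + 1/12*pi_s_4 + 1/6*pi_s_5
  pi_s_5 = 1/3*pi_s_1 + 1/12*pi_s_2 + 1/6*pi_s_3 + 5/12*pi_s_4 + 1/3*pi_s_5
with normalization: pi_s_1 + pi_s_2 + pi_s_3 + pi_s_4 + pi_s_5 = 1.

Using the first 4 balance equations plus normalization, the linear system A*pi = b is:
  [-11/12, 1/12, 1/12, 1/12, 1/4] . pi = 0
  [1/6, -7/12, 1/6, 1/3, 1/12] . pi = 0
  [1/12, 1/3, -7/12, 1/12, 1/6] . pi = 0
  [1/3, 1/12, 1/6, -11/12, 1/6] . pi = 0
  [1, 1, 1, 1, 1] . pi = 1

Solving yields:
  pi_s_1 = 281/2252
  pi_s_2 = 129/563
  pi_s_3 = 545/2252
  pi_s_4 = 175/1126
  pi_s_5 = 140/563

Verification (pi * P):
  281/2252*1/12 + 129/563*1/12 + 545/2252*1/12 + 175/1126*1/12 + 140/563*1/4 = 281/2252 = pi_s_1  (ok)
  281/2252*1/6 + 129/563*5/12 + 545/2252*1/6 + 175/1126*1/3 + 140/563*1/12 = 129/563 = pi_s_2  (ok)
  281/2252*1/12 + 129/563*1/3 + 545/2252*5/12 + 175/1126*1/12 + 140/563*1/6 = 545/2252 = pi_s_3  (ok)
  281/2252*1/3 + 129/563*1/12 + 545/2252*1/6 + 175/1126*1/12 + 140/563*1/6 = 175/1126 = pi_s_4  (ok)
  281/2252*1/3 + 129/563*1/12 + 545/2252*1/6 + 175/1126*5/12 + 140/563*1/3 = 140/563 = pi_s_5  (ok)

Answer: 281/2252 129/563 545/2252 175/1126 140/563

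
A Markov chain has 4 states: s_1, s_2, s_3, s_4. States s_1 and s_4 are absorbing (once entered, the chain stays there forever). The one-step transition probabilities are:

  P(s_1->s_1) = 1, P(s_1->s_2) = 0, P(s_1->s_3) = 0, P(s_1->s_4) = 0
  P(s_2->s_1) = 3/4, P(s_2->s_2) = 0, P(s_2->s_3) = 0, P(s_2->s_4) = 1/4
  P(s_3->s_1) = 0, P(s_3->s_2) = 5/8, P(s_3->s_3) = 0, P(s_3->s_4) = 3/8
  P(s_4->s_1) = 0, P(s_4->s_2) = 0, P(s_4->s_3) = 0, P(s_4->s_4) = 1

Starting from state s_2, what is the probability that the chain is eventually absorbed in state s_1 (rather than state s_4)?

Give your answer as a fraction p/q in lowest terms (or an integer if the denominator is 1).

Let a_i = P(absorbed in s_1 | start in state i).
Boundary conditions: a_s_1 = 1, a_s_4 = 0.
For each transient state i, a_i = sum_j P(i->j) * a_j:
  a_s_2 = 3/4*a_s_1 + 0*a_s_2 + 0*a_s_3 + 1/4*a_s_4
  a_s_3 = 0*a_s_1 + 5/8*a_s_2 + 0*a_s_3 + 3/8*a_s_4

Substituting a_s_1 = 1 and a_s_4 = 0, rearrange to (I - Q) a = r where r[i] = P(i -> s_1):
  [1, 0] . (a_s_2, a_s_3) = 3/4
  [-5/8, 1] . (a_s_2, a_s_3) = 0

Solving yields:
  a_s_2 = 3/4
  a_s_3 = 15/32

Starting state is s_2, so the absorption probability is a_s_2 = 3/4.

Answer: 3/4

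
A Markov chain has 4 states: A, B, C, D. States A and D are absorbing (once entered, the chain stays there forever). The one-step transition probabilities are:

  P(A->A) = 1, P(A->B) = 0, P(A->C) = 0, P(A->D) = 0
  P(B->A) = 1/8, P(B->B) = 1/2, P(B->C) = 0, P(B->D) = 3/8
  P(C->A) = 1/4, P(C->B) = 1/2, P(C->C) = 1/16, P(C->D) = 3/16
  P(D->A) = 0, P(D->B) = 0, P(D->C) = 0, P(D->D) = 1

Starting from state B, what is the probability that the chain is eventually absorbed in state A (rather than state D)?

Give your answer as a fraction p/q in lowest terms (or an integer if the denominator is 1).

Answer: 1/4

Derivation:
Let a_i = P(absorbed in A | start in state i).
Boundary conditions: a_A = 1, a_D = 0.
For each transient state i, a_i = sum_j P(i->j) * a_j:
  a_B = 1/8*a_A + 1/2*a_B + 0*a_C + 3/8*a_D
  a_C = 1/4*a_A + 1/2*a_B + 1/16*a_C + 3/16*a_D

Substituting a_A = 1 and a_D = 0, rearrange to (I - Q) a = r where r[i] = P(i -> A):
  [1/2, 0] . (a_B, a_C) = 1/8
  [-1/2, 15/16] . (a_B, a_C) = 1/4

Solving yields:
  a_B = 1/4
  a_C = 2/5

Starting state is B, so the absorption probability is a_B = 1/4.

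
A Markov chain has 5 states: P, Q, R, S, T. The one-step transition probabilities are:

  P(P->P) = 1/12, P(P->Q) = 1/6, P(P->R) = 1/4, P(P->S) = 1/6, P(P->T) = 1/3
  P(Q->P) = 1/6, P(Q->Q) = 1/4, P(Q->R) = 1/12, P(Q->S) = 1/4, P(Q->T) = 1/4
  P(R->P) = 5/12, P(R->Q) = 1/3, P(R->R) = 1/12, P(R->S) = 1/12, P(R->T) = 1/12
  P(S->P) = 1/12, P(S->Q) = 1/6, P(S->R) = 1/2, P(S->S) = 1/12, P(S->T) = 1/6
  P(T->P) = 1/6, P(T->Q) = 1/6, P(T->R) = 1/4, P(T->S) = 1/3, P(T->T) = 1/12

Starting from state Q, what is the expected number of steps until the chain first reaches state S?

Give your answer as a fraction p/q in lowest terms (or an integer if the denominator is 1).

Answer: 25752/5837

Derivation:
Let h_i = expected steps to first reach S from state i.
Boundary: h_S = 0.
First-step equations for the other states:
  h_P = 1 + 1/12*h_P + 1/6*h_Q + 1/4*h_R + 1/6*h_S + 1/3*h_T
  h_Q = 1 + 1/6*h_P + 1/4*h_Q + 1/12*h_R + 1/4*h_S + 1/4*h_T
  h_R = 1 + 5/12*h_P + 1/3*h_Q + 1/12*h_R + 1/12*h_S + 1/12*h_T
  h_T = 1 + 1/6*h_P + 1/6*h_Q + 1/4*h_R + 1/3*h_S + 1/12*h_T

Substituting h_S = 0 and rearranging gives the linear system (I - Q) h = 1:
  [11/12, -1/6, -1/4, -1/3] . (h_P, h_Q, h_R, h_T) = 1
  [-1/6, 3/4, -1/12, -1/4] . (h_P, h_Q, h_R, h_T) = 1
  [-5/12, -1/3, 11/12, -1/12] . (h_P, h_Q, h_R, h_T) = 1
  [-1/6, -1/6, -1/4, 11/12] . (h_P, h_Q, h_R, h_T) = 1

Solving yields:
  h_P = 28440/5837
  h_Q = 25752/5837
  h_R = 30900/5837
  h_T = 1896/449

Starting state is Q, so the expected hitting time is h_Q = 25752/5837.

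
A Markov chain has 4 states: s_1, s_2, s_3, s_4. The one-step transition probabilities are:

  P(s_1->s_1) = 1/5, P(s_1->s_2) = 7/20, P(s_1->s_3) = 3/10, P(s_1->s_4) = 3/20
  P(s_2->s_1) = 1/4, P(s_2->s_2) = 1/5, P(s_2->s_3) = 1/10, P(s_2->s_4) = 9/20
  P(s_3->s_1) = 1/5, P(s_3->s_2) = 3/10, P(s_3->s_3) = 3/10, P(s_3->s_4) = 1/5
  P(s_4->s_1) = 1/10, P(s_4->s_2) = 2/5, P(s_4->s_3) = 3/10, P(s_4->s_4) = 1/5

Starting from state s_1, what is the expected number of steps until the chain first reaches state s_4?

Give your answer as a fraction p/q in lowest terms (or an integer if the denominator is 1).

Let h_i = expected steps to first reach s_4 from state i.
Boundary: h_s_4 = 0.
First-step equations for the other states:
  h_s_1 = 1 + 1/5*h_s_1 + 7/20*h_s_2 + 3/10*h_s_3 + 3/20*h_s_4
  h_s_2 = 1 + 1/4*h_s_1 + 1/5*h_s_2 + 1/10*h_s_3 + 9/20*h_s_4
  h_s_3 = 1 + 1/5*h_s_1 + 3/10*h_s_2 + 3/10*h_s_3 + 1/5*h_s_4

Substituting h_s_4 = 0 and rearranging gives the linear system (I - Q) h = 1:
  [4/5, -7/20, -3/10] . (h_s_1, h_s_2, h_s_3) = 1
  [-1/4, 4/5, -1/10] . (h_s_1, h_s_2, h_s_3) = 1
  [-1/5, -3/10, 7/10] . (h_s_1, h_s_2, h_s_3) = 1

Solving yields:
  h_s_1 = 4560/1141
  h_s_2 = 3400/1141
  h_s_3 = 4390/1141

Starting state is s_1, so the expected hitting time is h_s_1 = 4560/1141.

Answer: 4560/1141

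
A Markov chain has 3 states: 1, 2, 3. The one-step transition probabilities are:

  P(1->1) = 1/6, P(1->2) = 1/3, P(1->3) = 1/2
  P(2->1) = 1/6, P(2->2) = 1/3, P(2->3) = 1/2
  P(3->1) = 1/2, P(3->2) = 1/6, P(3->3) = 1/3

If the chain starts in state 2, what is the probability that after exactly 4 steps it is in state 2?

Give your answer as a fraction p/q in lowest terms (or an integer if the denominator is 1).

Answer: 113/432

Derivation:
Computing P^4 by repeated multiplication:
P^1 =
  1: [1/6, 1/3, 1/2]
  2: [1/6, 1/3, 1/2]
  3: [1/2, 1/6, 1/3]
P^2 =
  1: [1/3, 1/4, 5/12]
  2: [1/3, 1/4, 5/12]
  3: [5/18, 5/18, 4/9]
P^3 =
  1: [11/36, 19/72, 31/72]
  2: [11/36, 19/72, 31/72]
  3: [17/54, 7/27, 23/54]
P^4 =
  1: [67/216, 113/432, 185/432]
  2: [67/216, 113/432, 185/432]
  3: [25/81, 85/324, 139/324]

(P^4)[2 -> 2] = 113/432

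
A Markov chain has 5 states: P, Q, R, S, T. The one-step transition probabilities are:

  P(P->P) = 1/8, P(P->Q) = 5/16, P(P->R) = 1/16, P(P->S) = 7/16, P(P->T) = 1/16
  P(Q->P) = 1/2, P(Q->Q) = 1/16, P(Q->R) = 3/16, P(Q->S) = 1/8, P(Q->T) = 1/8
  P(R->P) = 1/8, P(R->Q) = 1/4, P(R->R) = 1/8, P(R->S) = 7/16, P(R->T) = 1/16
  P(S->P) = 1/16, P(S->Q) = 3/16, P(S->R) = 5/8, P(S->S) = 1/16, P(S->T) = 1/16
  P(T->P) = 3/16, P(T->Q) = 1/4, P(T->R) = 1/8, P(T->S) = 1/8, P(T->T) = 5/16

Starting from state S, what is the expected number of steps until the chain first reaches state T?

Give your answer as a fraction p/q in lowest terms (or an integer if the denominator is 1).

Let h_i = expected steps to first reach T from state i.
Boundary: h_T = 0.
First-step equations for the other states:
  h_P = 1 + 1/8*h_P + 5/16*h_Q + 1/16*h_R + 7/16*h_S + 1/16*h_T
  h_Q = 1 + 1/2*h_P + 1/16*h_Q + 3/16*h_R + 1/8*h_S + 1/8*h_T
  h_R = 1 + 1/8*h_P + 1/4*h_Q + 1/8*h_R + 7/16*h_S + 1/16*h_T
  h_S = 1 + 1/16*h_P + 3/16*h_Q + 5/8*h_R + 1/16*h_S + 1/16*h_T

Substituting h_T = 0 and rearranging gives the linear system (I - Q) h = 1:
  [7/8, -5/16, -1/16, -7/16] . (h_P, h_Q, h_R, h_S) = 1
  [-1/2, 15/16, -3/16, -1/8] . (h_P, h_Q, h_R, h_S) = 1
  [-1/8, -1/4, 7/8, -7/16] . (h_P, h_Q, h_R, h_S) = 1
  [-1/16, -3/16, -5/8, 15/16] . (h_P, h_Q, h_R, h_S) = 1

Solving yields:
  h_P = 25796/1951
  h_Q = 24476/1951
  h_R = 25884/1951
  h_S = 25952/1951

Starting state is S, so the expected hitting time is h_S = 25952/1951.

Answer: 25952/1951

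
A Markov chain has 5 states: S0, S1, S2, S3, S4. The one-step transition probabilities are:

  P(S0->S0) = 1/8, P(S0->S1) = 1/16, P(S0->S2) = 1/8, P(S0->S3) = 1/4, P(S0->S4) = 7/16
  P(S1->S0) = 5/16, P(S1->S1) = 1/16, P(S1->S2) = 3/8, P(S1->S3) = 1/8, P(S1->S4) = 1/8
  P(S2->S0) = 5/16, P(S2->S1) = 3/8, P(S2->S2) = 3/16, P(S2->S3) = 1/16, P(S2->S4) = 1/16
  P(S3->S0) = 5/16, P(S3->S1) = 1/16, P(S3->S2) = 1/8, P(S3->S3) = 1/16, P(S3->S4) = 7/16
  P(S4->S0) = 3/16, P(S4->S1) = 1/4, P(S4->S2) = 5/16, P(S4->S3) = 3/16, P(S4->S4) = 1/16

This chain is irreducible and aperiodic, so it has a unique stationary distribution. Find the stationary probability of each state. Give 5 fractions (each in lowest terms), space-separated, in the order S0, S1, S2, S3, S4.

The stationary distribution satisfies pi = pi * P, i.e.:
  pi_S0 = 1/8*pi_S0 + 5/16*pi_S1 + 5/16*pi_S2 + 5/16*pi_S3 + 3/16*pi_S4
  pi_S1 = 1/16*pi_S0 + 1/16*pi_S1 + 3/8*pi_S2 + 1/16*pi_S3 + 1/4*pi_S4
  pi_S2 = 1/8*pi_S0 + 3/8*pi_S1 + 3/16*pi_S2 + 1/8*pi_S3 + 5/16*pi_S4
  pi_S3 = 1/4*pi_S0 + 1/8*pi_S1 + 1/16*pi_S2 + 1/16*pi_S3 + 3/16*pi_S4
  pi_S4 = 7/16*pi_S0 + 1/8*pi_S1 + 1/16*pi_S2 + 7/16*pi_S3 + 1/16*pi_S4
with normalization: pi_S0 + pi_S1 + pi_S2 + pi_S3 + pi_S4 = 1.

Using the first 4 balance equations plus normalization, the linear system A*pi = b is:
  [-7/8, 5/16, 5/16, 5/16, 3/16] . pi = 0
  [1/16, -15/16, 3/8, 1/16, 1/4] . pi = 0
  [1/8, 3/8, -13/16, 1/8, 5/16] . pi = 0
  [1/4, 1/8, 1/16, -15/16, 3/16] . pi = 0
  [1, 1, 1, 1, 1] . pi = 1

Solving yields:
  pi_S0 = 1141/4750
  pi_S1 = 238/1375
  pi_S2 = 1227/5500
  pi_S3 = 3804/26125
  pi_S4 = 109/500

Verification (pi * P):
  1141/4750*1/8 + 238/1375*5/16 + 1227/5500*5/16 + 3804/26125*5/16 + 109/500*3/16 = 1141/4750 = pi_S0  (ok)
  1141/4750*1/16 + 238/1375*1/16 + 1227/5500*3/8 + 3804/26125*1/16 + 109/500*1/4 = 238/1375 = pi_S1  (ok)
  1141/4750*1/8 + 238/1375*3/8 + 1227/5500*3/16 + 3804/26125*1/8 + 109/500*5/16 = 1227/5500 = pi_S2  (ok)
  1141/4750*1/4 + 238/1375*1/8 + 1227/5500*1/16 + 3804/26125*1/16 + 109/500*3/16 = 3804/26125 = pi_S3  (ok)
  1141/4750*7/16 + 238/1375*1/8 + 1227/5500*1/16 + 3804/26125*7/16 + 109/500*1/16 = 109/500 = pi_S4  (ok)

Answer: 1141/4750 238/1375 1227/5500 3804/26125 109/500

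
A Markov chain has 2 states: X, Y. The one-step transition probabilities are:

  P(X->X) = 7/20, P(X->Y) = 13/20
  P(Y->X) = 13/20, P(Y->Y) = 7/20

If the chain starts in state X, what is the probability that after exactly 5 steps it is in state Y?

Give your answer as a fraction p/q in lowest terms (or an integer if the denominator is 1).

Answer: 100243/200000

Derivation:
Computing P^5 by repeated multiplication:
P^1 =
  X: [7/20, 13/20]
  Y: [13/20, 7/20]
P^2 =
  X: [109/200, 91/200]
  Y: [91/200, 109/200]
P^3 =
  X: [973/2000, 1027/2000]
  Y: [1027/2000, 973/2000]
P^4 =
  X: [10081/20000, 9919/20000]
  Y: [9919/20000, 10081/20000]
P^5 =
  X: [99757/200000, 100243/200000]
  Y: [100243/200000, 99757/200000]

(P^5)[X -> Y] = 100243/200000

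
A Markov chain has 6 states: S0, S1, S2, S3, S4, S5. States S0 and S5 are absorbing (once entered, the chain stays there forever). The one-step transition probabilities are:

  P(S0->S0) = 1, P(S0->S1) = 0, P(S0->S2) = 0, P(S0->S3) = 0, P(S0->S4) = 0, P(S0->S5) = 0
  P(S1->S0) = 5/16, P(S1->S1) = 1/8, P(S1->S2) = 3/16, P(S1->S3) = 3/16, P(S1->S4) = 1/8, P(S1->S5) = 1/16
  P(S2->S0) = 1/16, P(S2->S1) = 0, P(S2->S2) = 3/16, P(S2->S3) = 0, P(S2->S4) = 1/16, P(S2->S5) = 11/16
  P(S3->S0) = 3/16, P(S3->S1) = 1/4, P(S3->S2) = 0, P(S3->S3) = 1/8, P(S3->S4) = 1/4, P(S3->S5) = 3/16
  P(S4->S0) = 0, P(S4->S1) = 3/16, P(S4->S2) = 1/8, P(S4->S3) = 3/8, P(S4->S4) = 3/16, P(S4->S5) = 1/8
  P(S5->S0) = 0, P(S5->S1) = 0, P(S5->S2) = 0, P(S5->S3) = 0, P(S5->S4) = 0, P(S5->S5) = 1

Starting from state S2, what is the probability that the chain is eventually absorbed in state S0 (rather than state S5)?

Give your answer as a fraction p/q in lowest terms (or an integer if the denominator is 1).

Answer: 2497/23978

Derivation:
Let a_i = P(absorbed in S0 | start in state i).
Boundary conditions: a_S0 = 1, a_S5 = 0.
For each transient state i, a_i = sum_j P(i->j) * a_j:
  a_S1 = 5/16*a_S0 + 1/8*a_S1 + 3/16*a_S2 + 3/16*a_S3 + 1/8*a_S4 + 1/16*a_S5
  a_S2 = 1/16*a_S0 + 0*a_S1 + 3/16*a_S2 + 0*a_S3 + 1/16*a_S4 + 11/16*a_S5
  a_S3 = 3/16*a_S0 + 1/4*a_S1 + 0*a_S2 + 1/8*a_S3 + 1/4*a_S4 + 3/16*a_S5
  a_S4 = 0*a_S0 + 3/16*a_S1 + 1/8*a_S2 + 3/8*a_S3 + 3/16*a_S4 + 1/8*a_S5

Substituting a_S0 = 1 and a_S5 = 0, rearrange to (I - Q) a = r where r[i] = P(i -> S0):
  [7/8, -3/16, -3/16, -1/8] . (a_S1, a_S2, a_S3, a_S4) = 5/16
  [0, 13/16, 0, -1/16] . (a_S1, a_S2, a_S3, a_S4) = 1/16
  [-1/4, 0, 7/8, -1/4] . (a_S1, a_S2, a_S3, a_S4) = 3/16
  [-3/16, -1/8, -3/8, 13/16] . (a_S1, a_S2, a_S3, a_S4) = 0

Solving yields:
  a_S1 = 12709/23978
  a_S2 = 2497/23978
  a_S3 = 11193/23978
  a_S4 = 8483/23978

Starting state is S2, so the absorption probability is a_S2 = 2497/23978.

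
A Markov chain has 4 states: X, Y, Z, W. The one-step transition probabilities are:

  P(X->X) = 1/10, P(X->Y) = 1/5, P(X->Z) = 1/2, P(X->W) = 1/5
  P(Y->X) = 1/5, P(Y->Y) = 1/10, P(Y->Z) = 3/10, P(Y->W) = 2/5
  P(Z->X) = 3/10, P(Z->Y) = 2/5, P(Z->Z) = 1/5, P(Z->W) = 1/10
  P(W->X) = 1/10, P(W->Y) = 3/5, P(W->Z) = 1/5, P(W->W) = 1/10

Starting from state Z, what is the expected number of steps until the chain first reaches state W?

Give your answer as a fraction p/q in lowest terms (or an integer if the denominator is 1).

Let h_i = expected steps to first reach W from state i.
Boundary: h_W = 0.
First-step equations for the other states:
  h_X = 1 + 1/10*h_X + 1/5*h_Y + 1/2*h_Z + 1/5*h_W
  h_Y = 1 + 1/5*h_X + 1/10*h_Y + 3/10*h_Z + 2/5*h_W
  h_Z = 1 + 3/10*h_X + 2/5*h_Y + 1/5*h_Z + 1/10*h_W

Substituting h_W = 0 and rearranging gives the linear system (I - Q) h = 1:
  [9/10, -1/5, -1/2] . (h_X, h_Y, h_Z) = 1
  [-1/5, 9/10, -3/10] . (h_X, h_Y, h_Z) = 1
  [-3/10, -2/5, 4/5] . (h_X, h_Y, h_Z) = 1

Solving yields:
  h_X = 14/3
  h_Y = 34/9
  h_Z = 44/9

Starting state is Z, so the expected hitting time is h_Z = 44/9.

Answer: 44/9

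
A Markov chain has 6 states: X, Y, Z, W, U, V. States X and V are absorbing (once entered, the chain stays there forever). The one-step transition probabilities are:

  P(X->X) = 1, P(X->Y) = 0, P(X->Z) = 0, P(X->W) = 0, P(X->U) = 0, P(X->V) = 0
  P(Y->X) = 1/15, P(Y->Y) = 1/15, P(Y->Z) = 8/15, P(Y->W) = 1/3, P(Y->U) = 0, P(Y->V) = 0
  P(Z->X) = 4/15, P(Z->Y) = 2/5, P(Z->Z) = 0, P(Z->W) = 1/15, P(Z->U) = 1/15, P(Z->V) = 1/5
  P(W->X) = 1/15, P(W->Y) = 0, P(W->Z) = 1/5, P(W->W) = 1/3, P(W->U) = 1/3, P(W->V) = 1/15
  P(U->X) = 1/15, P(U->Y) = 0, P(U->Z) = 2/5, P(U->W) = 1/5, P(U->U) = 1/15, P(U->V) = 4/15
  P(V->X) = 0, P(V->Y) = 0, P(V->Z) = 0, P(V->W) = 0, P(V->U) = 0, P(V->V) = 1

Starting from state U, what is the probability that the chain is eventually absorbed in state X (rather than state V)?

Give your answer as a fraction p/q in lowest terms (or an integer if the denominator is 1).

Let a_i = P(absorbed in X | start in state i).
Boundary conditions: a_X = 1, a_V = 0.
For each transient state i, a_i = sum_j P(i->j) * a_j:
  a_Y = 1/15*a_X + 1/15*a_Y + 8/15*a_Z + 1/3*a_W + 0*a_U + 0*a_V
  a_Z = 4/15*a_X + 2/5*a_Y + 0*a_Z + 1/15*a_W + 1/15*a_U + 1/5*a_V
  a_W = 1/15*a_X + 0*a_Y + 1/5*a_Z + 1/3*a_W + 1/3*a_U + 1/15*a_V
  a_U = 1/15*a_X + 0*a_Y + 2/5*a_Z + 1/5*a_W + 1/15*a_U + 4/15*a_V

Substituting a_X = 1 and a_V = 0, rearrange to (I - Q) a = r where r[i] = P(i -> X):
  [14/15, -8/15, -1/3, 0] . (a_Y, a_Z, a_W, a_U) = 1/15
  [-2/5, 1, -1/15, -1/15] . (a_Y, a_Z, a_W, a_U) = 4/15
  [0, -1/5, 2/3, -1/3] . (a_Y, a_Z, a_W, a_U) = 1/15
  [0, -2/5, -1/5, 14/15] . (a_Y, a_Z, a_W, a_U) = 1/15

Solving yields:
  a_Y = 130/237
  a_Z = 2192/4029
  a_W = 625/1343
  a_U = 543/1343

Starting state is U, so the absorption probability is a_U = 543/1343.

Answer: 543/1343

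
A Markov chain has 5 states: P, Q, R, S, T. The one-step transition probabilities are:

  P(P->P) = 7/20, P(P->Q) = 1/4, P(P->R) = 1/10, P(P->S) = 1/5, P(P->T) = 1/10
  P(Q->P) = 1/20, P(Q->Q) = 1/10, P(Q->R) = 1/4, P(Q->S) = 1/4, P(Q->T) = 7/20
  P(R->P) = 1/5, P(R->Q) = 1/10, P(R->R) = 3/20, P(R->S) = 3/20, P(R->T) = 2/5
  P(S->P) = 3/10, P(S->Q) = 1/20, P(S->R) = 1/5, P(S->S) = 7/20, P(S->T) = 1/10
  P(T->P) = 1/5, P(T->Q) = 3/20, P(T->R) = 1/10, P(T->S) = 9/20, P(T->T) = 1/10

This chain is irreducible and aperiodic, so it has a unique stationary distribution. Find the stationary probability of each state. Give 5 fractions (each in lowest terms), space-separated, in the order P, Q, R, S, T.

The stationary distribution satisfies pi = pi * P, i.e.:
  pi_P = 7/20*pi_P + 1/20*pi_Q + 1/5*pi_R + 3/10*pi_S + 1/5*pi_T
  pi_Q = 1/4*pi_P + 1/10*pi_Q + 1/10*pi_R + 1/20*pi_S + 3/20*pi_T
  pi_R = 1/10*pi_P + 1/4*pi_Q + 3/20*pi_R + 1/5*pi_S + 1/10*pi_T
  pi_S = 1/5*pi_P + 1/4*pi_Q + 3/20*pi_R + 7/20*pi_S + 9/20*pi_T
  pi_T = 1/10*pi_P + 7/20*pi_Q + 2/5*pi_R + 1/10*pi_S + 1/10*pi_T
with normalization: pi_P + pi_Q + pi_R + pi_S + pi_T = 1.

Using the first 4 balance equations plus normalization, the linear system A*pi = b is:
  [-13/20, 1/20, 1/5, 3/10, 1/5] . pi = 0
  [1/4, -9/10, 1/10, 1/20, 3/20] . pi = 0
  [1/10, 1/4, -17/20, 1/5, 1/10] . pi = 0
  [1/5, 1/4, 3/20, -13/20, 9/20] . pi = 0
  [1, 1, 1, 1, 1] . pi = 1

Solving yields:
  pi_P = 19527/79438
  pi_Q = 5224/39719
  pi_R = 12409/79438
  pi_S = 45551/158876
  pi_T = 28557/158876

Verification (pi * P):
  19527/79438*7/20 + 5224/39719*1/20 + 12409/79438*1/5 + 45551/158876*3/10 + 28557/158876*1/5 = 19527/79438 = pi_P  (ok)
  19527/79438*1/4 + 5224/39719*1/10 + 12409/79438*1/10 + 45551/158876*1/20 + 28557/158876*3/20 = 5224/39719 = pi_Q  (ok)
  19527/79438*1/10 + 5224/39719*1/4 + 12409/79438*3/20 + 45551/158876*1/5 + 28557/158876*1/10 = 12409/79438 = pi_R  (ok)
  19527/79438*1/5 + 5224/39719*1/4 + 12409/79438*3/20 + 45551/158876*7/20 + 28557/158876*9/20 = 45551/158876 = pi_S  (ok)
  19527/79438*1/10 + 5224/39719*7/20 + 12409/79438*2/5 + 45551/158876*1/10 + 28557/158876*1/10 = 28557/158876 = pi_T  (ok)

Answer: 19527/79438 5224/39719 12409/79438 45551/158876 28557/158876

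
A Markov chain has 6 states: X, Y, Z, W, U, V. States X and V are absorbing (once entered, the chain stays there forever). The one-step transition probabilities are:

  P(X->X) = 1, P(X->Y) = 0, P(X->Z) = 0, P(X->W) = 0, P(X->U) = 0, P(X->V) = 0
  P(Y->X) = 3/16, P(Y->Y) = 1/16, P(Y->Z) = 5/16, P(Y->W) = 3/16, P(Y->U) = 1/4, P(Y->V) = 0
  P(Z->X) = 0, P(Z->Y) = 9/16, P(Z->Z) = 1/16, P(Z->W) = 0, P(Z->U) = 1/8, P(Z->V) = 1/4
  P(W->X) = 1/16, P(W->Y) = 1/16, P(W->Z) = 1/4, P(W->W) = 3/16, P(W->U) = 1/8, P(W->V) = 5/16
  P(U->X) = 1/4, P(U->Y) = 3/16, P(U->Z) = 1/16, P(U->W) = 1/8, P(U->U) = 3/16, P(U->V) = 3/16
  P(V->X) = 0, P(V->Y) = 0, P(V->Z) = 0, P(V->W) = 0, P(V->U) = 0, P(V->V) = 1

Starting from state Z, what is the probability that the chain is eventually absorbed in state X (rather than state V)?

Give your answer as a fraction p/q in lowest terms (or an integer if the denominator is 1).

Answer: 8826/23065

Derivation:
Let a_i = P(absorbed in X | start in state i).
Boundary conditions: a_X = 1, a_V = 0.
For each transient state i, a_i = sum_j P(i->j) * a_j:
  a_Y = 3/16*a_X + 1/16*a_Y + 5/16*a_Z + 3/16*a_W + 1/4*a_U + 0*a_V
  a_Z = 0*a_X + 9/16*a_Y + 1/16*a_Z + 0*a_W + 1/8*a_U + 1/4*a_V
  a_W = 1/16*a_X + 1/16*a_Y + 1/4*a_Z + 3/16*a_W + 1/8*a_U + 5/16*a_V
  a_U = 1/4*a_X + 3/16*a_Y + 1/16*a_Z + 1/8*a_W + 3/16*a_U + 3/16*a_V

Substituting a_X = 1 and a_V = 0, rearrange to (I - Q) a = r where r[i] = P(i -> X):
  [15/16, -5/16, -3/16, -1/4] . (a_Y, a_Z, a_W, a_U) = 3/16
  [-9/16, 15/16, 0, -1/8] . (a_Y, a_Z, a_W, a_U) = 0
  [-1/16, -1/4, 13/16, -1/8] . (a_Y, a_Z, a_W, a_U) = 1/16
  [-3/16, -1/16, -1/8, 13/16] . (a_Y, a_Z, a_W, a_U) = 1/4

Solving yields:
  a_Y = 12114/23065
  a_Z = 8826/23065
  a_W = 7219/23065
  a_U = 11682/23065

Starting state is Z, so the absorption probability is a_Z = 8826/23065.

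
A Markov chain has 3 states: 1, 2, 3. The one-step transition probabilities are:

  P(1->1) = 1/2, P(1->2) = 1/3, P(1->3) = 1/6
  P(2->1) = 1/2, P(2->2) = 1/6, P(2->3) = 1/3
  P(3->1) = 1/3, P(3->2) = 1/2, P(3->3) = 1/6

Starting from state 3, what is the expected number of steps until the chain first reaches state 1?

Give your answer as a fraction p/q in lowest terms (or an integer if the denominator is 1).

Answer: 48/19

Derivation:
Let h_i = expected steps to first reach 1 from state i.
Boundary: h_1 = 0.
First-step equations for the other states:
  h_2 = 1 + 1/2*h_1 + 1/6*h_2 + 1/3*h_3
  h_3 = 1 + 1/3*h_1 + 1/2*h_2 + 1/6*h_3

Substituting h_1 = 0 and rearranging gives the linear system (I - Q) h = 1:
  [5/6, -1/3] . (h_2, h_3) = 1
  [-1/2, 5/6] . (h_2, h_3) = 1

Solving yields:
  h_2 = 42/19
  h_3 = 48/19

Starting state is 3, so the expected hitting time is h_3 = 48/19.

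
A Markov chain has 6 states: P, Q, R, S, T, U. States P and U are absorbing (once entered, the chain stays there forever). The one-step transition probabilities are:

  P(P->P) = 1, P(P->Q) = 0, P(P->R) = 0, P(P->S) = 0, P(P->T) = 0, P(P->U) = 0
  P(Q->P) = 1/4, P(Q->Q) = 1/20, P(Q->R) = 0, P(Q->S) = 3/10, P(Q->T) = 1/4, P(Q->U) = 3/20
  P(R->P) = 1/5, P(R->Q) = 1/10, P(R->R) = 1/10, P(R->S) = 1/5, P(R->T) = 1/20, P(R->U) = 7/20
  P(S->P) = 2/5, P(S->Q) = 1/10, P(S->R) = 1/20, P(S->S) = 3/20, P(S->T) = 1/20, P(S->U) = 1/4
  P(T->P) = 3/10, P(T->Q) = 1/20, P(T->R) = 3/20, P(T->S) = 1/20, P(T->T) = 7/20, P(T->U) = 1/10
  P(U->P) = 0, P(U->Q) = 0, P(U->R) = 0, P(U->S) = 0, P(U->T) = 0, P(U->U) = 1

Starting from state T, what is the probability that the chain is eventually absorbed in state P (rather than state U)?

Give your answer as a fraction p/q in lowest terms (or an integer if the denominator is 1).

Let a_i = P(absorbed in P | start in state i).
Boundary conditions: a_P = 1, a_U = 0.
For each transient state i, a_i = sum_j P(i->j) * a_j:
  a_Q = 1/4*a_P + 1/20*a_Q + 0*a_R + 3/10*a_S + 1/4*a_T + 3/20*a_U
  a_R = 1/5*a_P + 1/10*a_Q + 1/10*a_R + 1/5*a_S + 1/20*a_T + 7/20*a_U
  a_S = 2/5*a_P + 1/10*a_Q + 1/20*a_R + 3/20*a_S + 1/20*a_T + 1/4*a_U
  a_T = 3/10*a_P + 1/20*a_Q + 3/20*a_R + 1/20*a_S + 7/20*a_T + 1/10*a_U

Substituting a_P = 1 and a_U = 0, rearrange to (I - Q) a = r where r[i] = P(i -> P):
  [19/20, 0, -3/10, -1/4] . (a_Q, a_R, a_S, a_T) = 1/4
  [-1/10, 9/10, -1/5, -1/20] . (a_Q, a_R, a_S, a_T) = 1/5
  [-1/10, -1/20, 17/20, -1/20] . (a_Q, a_R, a_S, a_T) = 2/5
  [-1/20, -3/20, -1/20, 13/20] . (a_Q, a_R, a_S, a_T) = 3/10

Solving yields:
  a_Q = 10669/16907
  a_R = 31453/67628
  a_S = 41339/67628
  a_T = 22467/33814

Starting state is T, so the absorption probability is a_T = 22467/33814.

Answer: 22467/33814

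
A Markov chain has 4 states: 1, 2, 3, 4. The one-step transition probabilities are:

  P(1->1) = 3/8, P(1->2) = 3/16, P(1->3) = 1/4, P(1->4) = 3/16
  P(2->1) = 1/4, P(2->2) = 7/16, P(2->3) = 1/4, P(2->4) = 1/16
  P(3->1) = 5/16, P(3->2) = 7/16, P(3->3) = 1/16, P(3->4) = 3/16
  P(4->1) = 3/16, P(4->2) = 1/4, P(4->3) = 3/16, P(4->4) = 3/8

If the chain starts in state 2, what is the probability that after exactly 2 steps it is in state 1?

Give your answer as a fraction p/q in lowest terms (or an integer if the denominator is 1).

Computing P^2 by repeated multiplication:
P^1 =
  1: [3/8, 3/16, 1/4, 3/16]
  2: [1/4, 7/16, 1/4, 1/16]
  3: [5/16, 7/16, 1/16, 3/16]
  4: [3/16, 1/4, 3/16, 3/8]
P^2 =
  1: [77/256, 79/256, 49/256, 51/256]
  2: [75/256, 93/256, 51/256, 37/256]
  3: [9/32, 83/256, 29/128, 43/256]
  4: [67/256, 41/128, 49/256, 29/128]

(P^2)[2 -> 1] = 75/256

Answer: 75/256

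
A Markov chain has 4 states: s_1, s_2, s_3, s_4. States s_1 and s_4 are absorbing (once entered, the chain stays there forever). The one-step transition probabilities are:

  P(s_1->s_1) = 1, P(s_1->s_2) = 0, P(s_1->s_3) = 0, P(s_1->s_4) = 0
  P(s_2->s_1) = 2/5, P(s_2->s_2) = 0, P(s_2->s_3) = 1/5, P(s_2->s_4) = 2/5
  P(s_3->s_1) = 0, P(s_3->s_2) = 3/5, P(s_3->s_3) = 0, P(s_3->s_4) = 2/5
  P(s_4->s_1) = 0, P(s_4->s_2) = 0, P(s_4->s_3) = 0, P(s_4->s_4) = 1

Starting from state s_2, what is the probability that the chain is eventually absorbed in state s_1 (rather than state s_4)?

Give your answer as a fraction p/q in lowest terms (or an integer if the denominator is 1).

Answer: 5/11

Derivation:
Let a_i = P(absorbed in s_1 | start in state i).
Boundary conditions: a_s_1 = 1, a_s_4 = 0.
For each transient state i, a_i = sum_j P(i->j) * a_j:
  a_s_2 = 2/5*a_s_1 + 0*a_s_2 + 1/5*a_s_3 + 2/5*a_s_4
  a_s_3 = 0*a_s_1 + 3/5*a_s_2 + 0*a_s_3 + 2/5*a_s_4

Substituting a_s_1 = 1 and a_s_4 = 0, rearrange to (I - Q) a = r where r[i] = P(i -> s_1):
  [1, -1/5] . (a_s_2, a_s_3) = 2/5
  [-3/5, 1] . (a_s_2, a_s_3) = 0

Solving yields:
  a_s_2 = 5/11
  a_s_3 = 3/11

Starting state is s_2, so the absorption probability is a_s_2 = 5/11.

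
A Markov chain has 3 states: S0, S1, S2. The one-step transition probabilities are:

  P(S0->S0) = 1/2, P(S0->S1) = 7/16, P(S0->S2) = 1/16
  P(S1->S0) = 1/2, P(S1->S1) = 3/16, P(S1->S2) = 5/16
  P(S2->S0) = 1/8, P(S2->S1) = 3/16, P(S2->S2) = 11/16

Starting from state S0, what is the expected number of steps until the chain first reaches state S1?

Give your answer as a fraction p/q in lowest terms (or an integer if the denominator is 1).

Let h_i = expected steps to first reach S1 from state i.
Boundary: h_S1 = 0.
First-step equations for the other states:
  h_S0 = 1 + 1/2*h_S0 + 7/16*h_S1 + 1/16*h_S2
  h_S2 = 1 + 1/8*h_S0 + 3/16*h_S1 + 11/16*h_S2

Substituting h_S1 = 0 and rearranging gives the linear system (I - Q) h = 1:
  [1/2, -1/16] . (h_S0, h_S2) = 1
  [-1/8, 5/16] . (h_S0, h_S2) = 1

Solving yields:
  h_S0 = 48/19
  h_S2 = 80/19

Starting state is S0, so the expected hitting time is h_S0 = 48/19.

Answer: 48/19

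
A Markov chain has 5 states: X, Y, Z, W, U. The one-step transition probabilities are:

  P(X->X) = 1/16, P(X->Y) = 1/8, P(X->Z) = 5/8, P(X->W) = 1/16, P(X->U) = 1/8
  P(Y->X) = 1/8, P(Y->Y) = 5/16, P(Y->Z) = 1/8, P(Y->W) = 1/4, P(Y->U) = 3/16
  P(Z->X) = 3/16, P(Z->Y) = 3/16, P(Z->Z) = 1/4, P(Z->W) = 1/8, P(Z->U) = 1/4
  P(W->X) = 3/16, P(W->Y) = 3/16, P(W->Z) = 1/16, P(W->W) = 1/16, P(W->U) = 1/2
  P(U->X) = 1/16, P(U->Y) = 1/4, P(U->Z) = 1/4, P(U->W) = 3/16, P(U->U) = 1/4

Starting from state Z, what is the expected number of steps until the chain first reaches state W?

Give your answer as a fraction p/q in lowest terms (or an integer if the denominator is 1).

Answer: 31824/5035

Derivation:
Let h_i = expected steps to first reach W from state i.
Boundary: h_W = 0.
First-step equations for the other states:
  h_X = 1 + 1/16*h_X + 1/8*h_Y + 5/8*h_Z + 1/16*h_W + 1/8*h_U
  h_Y = 1 + 1/8*h_X + 5/16*h_Y + 1/8*h_Z + 1/4*h_W + 3/16*h_U
  h_Z = 1 + 3/16*h_X + 3/16*h_Y + 1/4*h_Z + 1/8*h_W + 1/4*h_U
  h_U = 1 + 1/16*h_X + 1/4*h_Y + 1/4*h_Z + 3/16*h_W + 1/4*h_U

Substituting h_W = 0 and rearranging gives the linear system (I - Q) h = 1:
  [15/16, -1/8, -5/8, -1/8] . (h_X, h_Y, h_Z, h_U) = 1
  [-1/8, 11/16, -1/8, -3/16] . (h_X, h_Y, h_Z, h_U) = 1
  [-3/16, -3/16, 3/4, -1/4] . (h_X, h_Y, h_Z, h_U) = 1
  [-1/16, -1/4, -1/4, 3/4] . (h_X, h_Y, h_Z, h_U) = 1

Solving yields:
  h_X = 34128/5035
  h_Y = 27296/5035
  h_Z = 31824/5035
  h_U = 29264/5035

Starting state is Z, so the expected hitting time is h_Z = 31824/5035.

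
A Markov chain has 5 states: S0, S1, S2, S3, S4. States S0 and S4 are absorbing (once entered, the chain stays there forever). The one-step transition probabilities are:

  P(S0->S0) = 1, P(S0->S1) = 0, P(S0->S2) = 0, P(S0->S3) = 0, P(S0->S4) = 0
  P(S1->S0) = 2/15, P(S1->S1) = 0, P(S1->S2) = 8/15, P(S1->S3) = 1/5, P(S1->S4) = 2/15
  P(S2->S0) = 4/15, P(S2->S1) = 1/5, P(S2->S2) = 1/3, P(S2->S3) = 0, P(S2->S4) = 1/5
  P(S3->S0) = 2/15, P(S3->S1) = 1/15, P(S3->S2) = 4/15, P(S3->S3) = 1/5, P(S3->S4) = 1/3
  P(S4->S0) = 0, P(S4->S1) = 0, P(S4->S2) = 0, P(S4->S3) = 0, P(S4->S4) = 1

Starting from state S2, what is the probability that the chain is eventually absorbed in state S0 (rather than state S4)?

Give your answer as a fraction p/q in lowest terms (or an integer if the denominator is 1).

Answer: 133/241

Derivation:
Let a_i = P(absorbed in S0 | start in state i).
Boundary conditions: a_S0 = 1, a_S4 = 0.
For each transient state i, a_i = sum_j P(i->j) * a_j:
  a_S1 = 2/15*a_S0 + 0*a_S1 + 8/15*a_S2 + 1/5*a_S3 + 2/15*a_S4
  a_S2 = 4/15*a_S0 + 1/5*a_S1 + 1/3*a_S2 + 0*a_S3 + 1/5*a_S4
  a_S3 = 2/15*a_S0 + 1/15*a_S1 + 4/15*a_S2 + 1/5*a_S3 + 1/3*a_S4

Substituting a_S0 = 1 and a_S4 = 0, rearrange to (I - Q) a = r where r[i] = P(i -> S0):
  [1, -8/15, -1/5] . (a_S1, a_S2, a_S3) = 2/15
  [-1/5, 2/3, 0] . (a_S1, a_S2, a_S3) = 4/15
  [-1/15, -4/15, 4/5] . (a_S1, a_S2, a_S3) = 2/15

Solving yields:
  a_S1 = 122/241
  a_S2 = 133/241
  a_S3 = 284/723

Starting state is S2, so the absorption probability is a_S2 = 133/241.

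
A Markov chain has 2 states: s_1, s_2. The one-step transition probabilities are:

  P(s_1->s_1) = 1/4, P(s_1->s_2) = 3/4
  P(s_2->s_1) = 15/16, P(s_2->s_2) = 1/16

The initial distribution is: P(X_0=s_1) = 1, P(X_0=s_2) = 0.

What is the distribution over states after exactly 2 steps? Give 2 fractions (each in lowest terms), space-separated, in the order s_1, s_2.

Propagating the distribution step by step (d_{t+1} = d_t * P):
d_0 = (s_1=1, s_2=0)
  d_1[s_1] = 1*1/4 + 0*15/16 = 1/4
  d_1[s_2] = 1*3/4 + 0*1/16 = 3/4
d_1 = (s_1=1/4, s_2=3/4)
  d_2[s_1] = 1/4*1/4 + 3/4*15/16 = 49/64
  d_2[s_2] = 1/4*3/4 + 3/4*1/16 = 15/64
d_2 = (s_1=49/64, s_2=15/64)

Answer: 49/64 15/64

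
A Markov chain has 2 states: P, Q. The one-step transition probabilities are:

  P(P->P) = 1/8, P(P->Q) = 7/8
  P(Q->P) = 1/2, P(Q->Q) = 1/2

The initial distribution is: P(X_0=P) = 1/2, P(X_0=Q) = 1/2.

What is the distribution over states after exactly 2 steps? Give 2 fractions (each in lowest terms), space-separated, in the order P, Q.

Answer: 49/128 79/128

Derivation:
Propagating the distribution step by step (d_{t+1} = d_t * P):
d_0 = (P=1/2, Q=1/2)
  d_1[P] = 1/2*1/8 + 1/2*1/2 = 5/16
  d_1[Q] = 1/2*7/8 + 1/2*1/2 = 11/16
d_1 = (P=5/16, Q=11/16)
  d_2[P] = 5/16*1/8 + 11/16*1/2 = 49/128
  d_2[Q] = 5/16*7/8 + 11/16*1/2 = 79/128
d_2 = (P=49/128, Q=79/128)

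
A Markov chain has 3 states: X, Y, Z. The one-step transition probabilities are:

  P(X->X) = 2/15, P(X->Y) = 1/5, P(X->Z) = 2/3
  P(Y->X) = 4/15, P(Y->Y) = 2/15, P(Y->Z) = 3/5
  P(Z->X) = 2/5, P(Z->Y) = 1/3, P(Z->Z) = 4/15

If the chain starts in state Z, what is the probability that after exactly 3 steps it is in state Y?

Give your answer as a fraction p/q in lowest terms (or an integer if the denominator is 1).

Computing P^3 by repeated multiplication:
P^1 =
  X: [2/15, 1/5, 2/3]
  Y: [4/15, 2/15, 3/5]
  Z: [2/5, 1/3, 4/15]
P^2 =
  X: [76/225, 62/225, 29/75]
  Y: [14/45, 61/225, 94/225]
  Z: [56/225, 16/75, 121/225]
P^3 =
  X: [922/3375, 787/3375, 1666/3375]
  Y: [316/1125, 802/3375, 13/27]
  Z: [206/675, 869/3375, 164/375]

(P^3)[Z -> Y] = 869/3375

Answer: 869/3375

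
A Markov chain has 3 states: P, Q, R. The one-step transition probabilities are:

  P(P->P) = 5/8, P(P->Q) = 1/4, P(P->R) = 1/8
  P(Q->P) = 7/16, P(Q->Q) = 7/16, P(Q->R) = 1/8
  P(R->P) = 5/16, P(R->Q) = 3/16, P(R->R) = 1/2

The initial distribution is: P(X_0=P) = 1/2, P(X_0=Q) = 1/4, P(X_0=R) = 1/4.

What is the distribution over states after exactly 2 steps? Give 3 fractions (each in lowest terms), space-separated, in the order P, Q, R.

Answer: 129/256 37/128 53/256

Derivation:
Propagating the distribution step by step (d_{t+1} = d_t * P):
d_0 = (P=1/2, Q=1/4, R=1/4)
  d_1[P] = 1/2*5/8 + 1/4*7/16 + 1/4*5/16 = 1/2
  d_1[Q] = 1/2*1/4 + 1/4*7/16 + 1/4*3/16 = 9/32
  d_1[R] = 1/2*1/8 + 1/4*1/8 + 1/4*1/2 = 7/32
d_1 = (P=1/2, Q=9/32, R=7/32)
  d_2[P] = 1/2*5/8 + 9/32*7/16 + 7/32*5/16 = 129/256
  d_2[Q] = 1/2*1/4 + 9/32*7/16 + 7/32*3/16 = 37/128
  d_2[R] = 1/2*1/8 + 9/32*1/8 + 7/32*1/2 = 53/256
d_2 = (P=129/256, Q=37/128, R=53/256)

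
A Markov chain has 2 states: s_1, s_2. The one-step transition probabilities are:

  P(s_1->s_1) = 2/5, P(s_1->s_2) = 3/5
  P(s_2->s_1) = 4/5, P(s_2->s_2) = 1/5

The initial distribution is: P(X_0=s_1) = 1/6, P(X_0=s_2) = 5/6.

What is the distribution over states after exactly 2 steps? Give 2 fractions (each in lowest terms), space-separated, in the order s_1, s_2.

Answer: 38/75 37/75

Derivation:
Propagating the distribution step by step (d_{t+1} = d_t * P):
d_0 = (s_1=1/6, s_2=5/6)
  d_1[s_1] = 1/6*2/5 + 5/6*4/5 = 11/15
  d_1[s_2] = 1/6*3/5 + 5/6*1/5 = 4/15
d_1 = (s_1=11/15, s_2=4/15)
  d_2[s_1] = 11/15*2/5 + 4/15*4/5 = 38/75
  d_2[s_2] = 11/15*3/5 + 4/15*1/5 = 37/75
d_2 = (s_1=38/75, s_2=37/75)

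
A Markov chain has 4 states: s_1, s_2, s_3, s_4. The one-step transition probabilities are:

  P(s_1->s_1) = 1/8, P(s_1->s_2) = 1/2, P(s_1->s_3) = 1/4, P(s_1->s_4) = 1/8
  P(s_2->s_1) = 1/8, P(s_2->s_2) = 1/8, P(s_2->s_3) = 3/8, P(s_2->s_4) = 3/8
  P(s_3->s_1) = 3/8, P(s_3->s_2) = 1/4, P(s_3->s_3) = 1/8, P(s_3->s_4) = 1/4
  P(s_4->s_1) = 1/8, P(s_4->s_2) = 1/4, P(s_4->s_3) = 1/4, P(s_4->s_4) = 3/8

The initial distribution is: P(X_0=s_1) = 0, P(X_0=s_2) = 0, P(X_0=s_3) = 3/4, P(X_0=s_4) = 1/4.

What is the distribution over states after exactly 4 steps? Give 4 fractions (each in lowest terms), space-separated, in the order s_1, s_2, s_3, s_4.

Propagating the distribution step by step (d_{t+1} = d_t * P):
d_0 = (s_1=0, s_2=0, s_3=3/4, s_4=1/4)
  d_1[s_1] = 0*1/8 + 0*1/8 + 3/4*3/8 + 1/4*1/8 = 5/16
  d_1[s_2] = 0*1/2 + 0*1/8 + 3/4*1/4 + 1/4*1/4 = 1/4
  d_1[s_3] = 0*1/4 + 0*3/8 + 3/4*1/8 + 1/4*1/4 = 5/32
  d_1[s_4] = 0*1/8 + 0*3/8 + 3/4*1/4 + 1/4*3/8 = 9/32
d_1 = (s_1=5/16, s_2=1/4, s_3=5/32, s_4=9/32)
  d_2[s_1] = 5/16*1/8 + 1/4*1/8 + 5/32*3/8 + 9/32*1/8 = 21/128
  d_2[s_2] = 5/16*1/2 + 1/4*1/8 + 5/32*1/4 + 9/32*1/4 = 19/64
  d_2[s_3] = 5/16*1/4 + 1/4*3/8 + 5/32*1/8 + 9/32*1/4 = 67/256
  d_2[s_4] = 5/16*1/8 + 1/4*3/8 + 5/32*1/4 + 9/32*3/8 = 71/256
d_2 = (s_1=21/128, s_2=19/64, s_3=67/256, s_4=71/256)
  d_3[s_1] = 21/128*1/8 + 19/64*1/8 + 67/256*3/8 + 71/256*1/8 = 195/1024
  d_3[s_2] = 21/128*1/2 + 19/64*1/8 + 67/256*1/4 + 71/256*1/4 = 65/256
  d_3[s_3] = 21/128*1/4 + 19/64*3/8 + 67/256*1/8 + 71/256*1/4 = 521/2048
  d_3[s_4] = 21/128*1/8 + 19/64*3/8 + 67/256*1/4 + 71/256*3/8 = 617/2048
d_3 = (s_1=195/1024, s_2=65/256, s_3=521/2048, s_4=617/2048)
  d_4[s_1] = 195/1024*1/8 + 65/256*1/8 + 521/2048*3/8 + 617/2048*1/8 = 1545/8192
  d_4[s_2] = 195/1024*1/2 + 65/256*1/8 + 521/2048*1/4 + 617/2048*1/4 = 1089/4096
  d_4[s_3] = 195/1024*1/4 + 65/256*3/8 + 521/2048*1/8 + 617/2048*1/4 = 4095/16384
  d_4[s_4] = 195/1024*1/8 + 65/256*3/8 + 521/2048*1/4 + 617/2048*3/8 = 4843/16384
d_4 = (s_1=1545/8192, s_2=1089/4096, s_3=4095/16384, s_4=4843/16384)

Answer: 1545/8192 1089/4096 4095/16384 4843/16384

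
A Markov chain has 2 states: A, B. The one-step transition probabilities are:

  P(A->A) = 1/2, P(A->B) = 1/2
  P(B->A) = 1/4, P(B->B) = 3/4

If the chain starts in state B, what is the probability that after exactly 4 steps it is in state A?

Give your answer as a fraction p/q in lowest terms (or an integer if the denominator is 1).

Computing P^4 by repeated multiplication:
P^1 =
  A: [1/2, 1/2]
  B: [1/4, 3/4]
P^2 =
  A: [3/8, 5/8]
  B: [5/16, 11/16]
P^3 =
  A: [11/32, 21/32]
  B: [21/64, 43/64]
P^4 =
  A: [43/128, 85/128]
  B: [85/256, 171/256]

(P^4)[B -> A] = 85/256

Answer: 85/256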